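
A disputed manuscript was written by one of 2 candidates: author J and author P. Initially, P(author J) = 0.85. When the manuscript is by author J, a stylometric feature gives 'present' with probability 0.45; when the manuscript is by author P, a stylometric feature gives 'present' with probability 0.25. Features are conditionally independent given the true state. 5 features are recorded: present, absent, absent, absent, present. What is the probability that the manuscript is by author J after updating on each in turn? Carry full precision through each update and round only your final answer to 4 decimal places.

0.8787

Each posterior becomes the prior for the next update.
After 'present': P(author J) = 0.45·0.8500 / (0.45·0.8500 + 0.25·0.1500) ≈ 0.9107
After 'absent': P(author J) = 0.55·0.9107 / (0.55·0.9107 + 0.75·0.0893) ≈ 0.8821
After 'absent': P(author J) = 0.55·0.8821 / (0.55·0.8821 + 0.75·0.1179) ≈ 0.8458
After 'absent': P(author J) = 0.55·0.8458 / (0.55·0.8458 + 0.75·0.1542) ≈ 0.8009
After 'present': P(author J) = 0.45·0.8009 / (0.45·0.8009 + 0.25·0.1991) ≈ 0.8787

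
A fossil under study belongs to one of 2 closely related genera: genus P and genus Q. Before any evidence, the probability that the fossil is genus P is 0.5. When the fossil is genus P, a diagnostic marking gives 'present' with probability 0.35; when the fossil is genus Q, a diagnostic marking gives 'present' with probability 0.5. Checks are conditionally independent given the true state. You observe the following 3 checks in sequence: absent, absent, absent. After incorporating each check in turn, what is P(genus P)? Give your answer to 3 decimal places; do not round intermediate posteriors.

After 'absent': P(genus P) = 0.65·0.5000 / (0.65·0.5000 + 0.5·0.5000) ≈ 0.5652
After 'absent': P(genus P) = 0.65·0.5652 / (0.65·0.5652 + 0.5·0.4348) ≈ 0.6283
After 'absent': P(genus P) = 0.65·0.6283 / (0.65·0.6283 + 0.5·0.3717) ≈ 0.6872

0.687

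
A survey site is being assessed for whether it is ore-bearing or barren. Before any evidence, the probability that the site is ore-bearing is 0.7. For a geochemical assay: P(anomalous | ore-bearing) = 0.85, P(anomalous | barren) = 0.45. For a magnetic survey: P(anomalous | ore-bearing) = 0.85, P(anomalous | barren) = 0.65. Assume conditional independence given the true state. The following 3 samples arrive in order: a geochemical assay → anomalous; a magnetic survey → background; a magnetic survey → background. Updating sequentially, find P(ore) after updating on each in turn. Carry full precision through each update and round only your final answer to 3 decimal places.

0.447

Apply Bayes' rule sequentially, carrying P(ore) forward.
After a geochemical assay='anomalous': P(ore) = 0.85·0.7000 / (0.85·0.7000 + 0.45·0.3000) ≈ 0.8151
After a magnetic survey='background': P(ore) = 0.15·0.8151 / (0.15·0.8151 + 0.35·0.1849) ≈ 0.6538
After a magnetic survey='background': P(ore) = 0.15·0.6538 / (0.15·0.6538 + 0.35·0.3462) ≈ 0.4474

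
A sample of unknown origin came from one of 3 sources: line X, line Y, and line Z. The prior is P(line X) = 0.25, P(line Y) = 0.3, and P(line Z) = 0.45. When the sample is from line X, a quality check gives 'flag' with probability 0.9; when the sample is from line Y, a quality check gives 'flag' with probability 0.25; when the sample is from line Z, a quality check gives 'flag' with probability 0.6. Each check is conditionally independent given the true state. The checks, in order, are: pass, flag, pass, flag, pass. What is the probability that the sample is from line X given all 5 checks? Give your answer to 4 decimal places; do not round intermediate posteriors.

Apply Bayes' rule sequentially, carrying P(line X) forward.
After 'pass': normaliser = 0.1·0.2500 + 0.75·0.3000 + 0.4·0.4500; P(line X) ≈ 0.0581, P(line Y) ≈ 0.5233, P(line Z) ≈ 0.4186
After 'flag': normaliser = 0.9·0.0581 + 0.25·0.5233 + 0.6·0.4186; P(line X) ≈ 0.1205, P(line Y) ≈ 0.3012, P(line Z) ≈ 0.5783
After 'pass': normaliser = 0.1·0.1205 + 0.75·0.3012 + 0.4·0.5783; P(line X) ≈ 0.0257, P(line Y) ≈ 0.4814, P(line Z) ≈ 0.4929
After 'flag': normaliser = 0.9·0.0257 + 0.25·0.4814 + 0.6·0.4929; P(line X) ≈ 0.0526, P(line Y) ≈ 0.2740, P(line Z) ≈ 0.6734
After 'pass': normaliser = 0.1·0.0526 + 0.75·0.2740 + 0.4·0.6734; P(line X) ≈ 0.0110, P(line Y) ≈ 0.4280, P(line Z) ≈ 0.5610

0.0110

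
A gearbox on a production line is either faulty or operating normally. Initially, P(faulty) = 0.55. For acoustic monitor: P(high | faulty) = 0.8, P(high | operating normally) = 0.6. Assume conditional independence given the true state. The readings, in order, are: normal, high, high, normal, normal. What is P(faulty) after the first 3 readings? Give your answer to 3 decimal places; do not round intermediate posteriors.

Apply Bayes' rule sequentially, carrying P(faulty) forward.
After 'normal': P(faulty) = 0.2·0.5500 / (0.2·0.5500 + 0.4·0.4500) ≈ 0.3793
After 'high': P(faulty) = 0.8·0.3793 / (0.8·0.3793 + 0.6·0.6207) ≈ 0.4490
After 'high': P(faulty) = 0.8·0.4490 / (0.8·0.4490 + 0.6·0.5510) ≈ 0.5207

0.521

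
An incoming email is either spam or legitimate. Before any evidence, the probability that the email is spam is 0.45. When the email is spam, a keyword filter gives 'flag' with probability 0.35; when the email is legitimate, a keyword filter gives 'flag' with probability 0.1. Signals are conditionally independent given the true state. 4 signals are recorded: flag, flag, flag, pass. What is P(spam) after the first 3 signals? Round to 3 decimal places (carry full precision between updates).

0.972

After 'flag': P(spam) = 0.35·0.4500 / (0.35·0.4500 + 0.1·0.5500) ≈ 0.7412
After 'flag': P(spam) = 0.35·0.7412 / (0.35·0.7412 + 0.1·0.2588) ≈ 0.9093
After 'flag': P(spam) = 0.35·0.9093 / (0.35·0.9093 + 0.1·0.0907) ≈ 0.9723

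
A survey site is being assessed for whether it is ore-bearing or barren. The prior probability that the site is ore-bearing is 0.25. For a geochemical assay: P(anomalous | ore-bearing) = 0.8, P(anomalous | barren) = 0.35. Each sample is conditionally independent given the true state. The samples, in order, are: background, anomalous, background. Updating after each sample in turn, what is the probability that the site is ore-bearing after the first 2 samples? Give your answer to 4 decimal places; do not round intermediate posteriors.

After 'background': P(ore) = 0.2·0.2500 / (0.2·0.2500 + 0.65·0.7500) ≈ 0.0930
After 'anomalous': P(ore) = 0.8·0.0930 / (0.8·0.0930 + 0.35·0.9070) ≈ 0.1899

0.1899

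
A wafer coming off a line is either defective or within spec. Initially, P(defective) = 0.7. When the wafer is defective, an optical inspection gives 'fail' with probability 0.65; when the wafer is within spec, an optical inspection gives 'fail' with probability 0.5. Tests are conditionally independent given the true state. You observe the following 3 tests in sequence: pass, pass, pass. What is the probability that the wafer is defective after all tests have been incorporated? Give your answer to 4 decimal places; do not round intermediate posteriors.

0.4445

After 'pass': P(defective) = 0.35·0.7000 / (0.35·0.7000 + 0.5·0.3000) ≈ 0.6203
After 'pass': P(defective) = 0.35·0.6203 / (0.35·0.6203 + 0.5·0.3797) ≈ 0.5334
After 'pass': P(defective) = 0.35·0.5334 / (0.35·0.5334 + 0.5·0.4666) ≈ 0.4445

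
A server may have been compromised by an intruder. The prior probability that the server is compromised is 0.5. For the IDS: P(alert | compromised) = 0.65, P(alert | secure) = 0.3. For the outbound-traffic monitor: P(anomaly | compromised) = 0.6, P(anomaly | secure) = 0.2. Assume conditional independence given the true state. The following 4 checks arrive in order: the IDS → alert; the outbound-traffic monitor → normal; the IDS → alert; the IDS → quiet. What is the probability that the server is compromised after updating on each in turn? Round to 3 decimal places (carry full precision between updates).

After the IDS='alert': P(compromised) = 0.65·0.5000 / (0.65·0.5000 + 0.3·0.5000) ≈ 0.6842
After the outbound-traffic monitor='normal': P(compromised) = 0.4·0.6842 / (0.4·0.6842 + 0.8·0.3158) ≈ 0.5200
After the IDS='alert': P(compromised) = 0.65·0.5200 / (0.65·0.5200 + 0.3·0.4800) ≈ 0.7012
After the IDS='quiet': P(compromised) = 0.35·0.7012 / (0.35·0.7012 + 0.7·0.2988) ≈ 0.5399

0.540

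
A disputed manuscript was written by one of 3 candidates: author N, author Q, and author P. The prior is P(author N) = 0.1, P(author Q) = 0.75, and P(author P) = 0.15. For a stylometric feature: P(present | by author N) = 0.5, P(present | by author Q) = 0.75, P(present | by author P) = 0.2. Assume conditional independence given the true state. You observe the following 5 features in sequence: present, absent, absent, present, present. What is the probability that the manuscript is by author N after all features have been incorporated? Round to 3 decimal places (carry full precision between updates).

After 'present': normaliser = 0.5·0.1000 + 0.75·0.7500 + 0.2·0.1500; P(author N) ≈ 0.0778, P(author Q) ≈ 0.8755, P(author P) ≈ 0.0467
After 'absent': normaliser = 0.5·0.0778 + 0.25·0.8755 + 0.8·0.0467; P(author N) ≈ 0.1318, P(author Q) ≈ 0.7416, P(author P) ≈ 0.1266
After 'absent': normaliser = 0.5·0.1318 + 0.25·0.7416 + 0.8·0.1266; P(author N) ≈ 0.1870, P(author Q) ≈ 0.5258, P(author P) ≈ 0.2872
After 'present': normaliser = 0.5·0.1870 + 0.75·0.5258 + 0.2·0.2872; P(author N) ≈ 0.1714, P(author Q) ≈ 0.7232, P(author P) ≈ 0.1053
After 'present': normaliser = 0.5·0.1714 + 0.75·0.7232 + 0.2·0.1053; P(author N) ≈ 0.1320, P(author Q) ≈ 0.8355, P(author P) ≈ 0.0324

0.132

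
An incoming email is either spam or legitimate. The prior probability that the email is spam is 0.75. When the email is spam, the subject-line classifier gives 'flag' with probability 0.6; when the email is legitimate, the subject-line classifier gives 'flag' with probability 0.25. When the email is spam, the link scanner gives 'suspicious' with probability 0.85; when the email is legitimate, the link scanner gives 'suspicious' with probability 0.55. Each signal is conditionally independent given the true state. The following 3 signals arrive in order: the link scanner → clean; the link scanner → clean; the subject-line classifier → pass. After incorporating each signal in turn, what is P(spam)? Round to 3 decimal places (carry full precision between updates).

After the link scanner='clean': P(spam) = 0.15·0.7500 / (0.15·0.7500 + 0.45·0.2500) ≈ 0.5000
After the link scanner='clean': P(spam) = 0.15·0.5000 / (0.15·0.5000 + 0.45·0.5000) ≈ 0.2500
After the subject-line classifier='pass': P(spam) = 0.4·0.2500 / (0.4·0.2500 + 0.75·0.7500) ≈ 0.1509

0.151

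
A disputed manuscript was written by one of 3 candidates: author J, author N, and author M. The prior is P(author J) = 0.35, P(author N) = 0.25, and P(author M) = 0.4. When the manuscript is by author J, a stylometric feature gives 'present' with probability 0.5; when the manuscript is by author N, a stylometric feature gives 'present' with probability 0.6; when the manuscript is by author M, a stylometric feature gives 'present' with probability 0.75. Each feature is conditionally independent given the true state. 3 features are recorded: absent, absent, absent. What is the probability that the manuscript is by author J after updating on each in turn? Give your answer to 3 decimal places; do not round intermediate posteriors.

0.663

After 'absent': normaliser = 0.5·0.3500 + 0.4·0.2500 + 0.25·0.4000; P(author J) ≈ 0.4667, P(author N) ≈ 0.2667, P(author M) ≈ 0.2667
After 'absent': normaliser = 0.5·0.4667 + 0.4·0.2667 + 0.25·0.2667; P(author J) ≈ 0.5738, P(author N) ≈ 0.2623, P(author M) ≈ 0.1639
After 'absent': normaliser = 0.5·0.5738 + 0.4·0.2623 + 0.25·0.1639; P(author J) ≈ 0.6629, P(author N) ≈ 0.2424, P(author M) ≈ 0.0947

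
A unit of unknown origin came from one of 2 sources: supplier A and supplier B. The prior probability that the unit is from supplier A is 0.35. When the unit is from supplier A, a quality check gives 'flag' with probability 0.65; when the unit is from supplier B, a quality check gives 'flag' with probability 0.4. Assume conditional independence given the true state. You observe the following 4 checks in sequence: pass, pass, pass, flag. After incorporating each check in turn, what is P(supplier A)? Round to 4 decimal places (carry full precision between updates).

0.1480

Apply Bayes' rule sequentially, carrying P(supplier A) forward.
After 'pass': P(supplier A) = 0.35·0.3500 / (0.35·0.3500 + 0.6·0.6500) ≈ 0.2390
After 'pass': P(supplier A) = 0.35·0.2390 / (0.35·0.2390 + 0.6·0.7610) ≈ 0.1549
After 'pass': P(supplier A) = 0.35·0.1549 / (0.35·0.1549 + 0.6·0.8451) ≈ 0.0966
After 'flag': P(supplier A) = 0.65·0.0966 / (0.65·0.0966 + 0.4·0.9034) ≈ 0.1480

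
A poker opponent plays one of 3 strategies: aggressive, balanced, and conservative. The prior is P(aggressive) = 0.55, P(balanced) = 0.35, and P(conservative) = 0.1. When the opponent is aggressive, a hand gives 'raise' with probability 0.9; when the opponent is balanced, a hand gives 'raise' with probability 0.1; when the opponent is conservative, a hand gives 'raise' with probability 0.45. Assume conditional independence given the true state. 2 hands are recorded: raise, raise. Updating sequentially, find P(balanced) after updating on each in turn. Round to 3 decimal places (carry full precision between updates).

Apply Bayes' rule sequentially, carrying P(balanced) forward.
After 'raise': normaliser = 0.9·0.5500 + 0.1·0.3500 + 0.45·0.1000; P(aggressive) ≈ 0.8609, P(balanced) ≈ 0.0609, P(conservative) ≈ 0.0783
After 'raise': normaliser = 0.9·0.8609 + 0.1·0.0609 + 0.45·0.0783; P(aggressive) ≈ 0.9494, P(balanced) ≈ 0.0075, P(conservative) ≈ 0.0432

0.007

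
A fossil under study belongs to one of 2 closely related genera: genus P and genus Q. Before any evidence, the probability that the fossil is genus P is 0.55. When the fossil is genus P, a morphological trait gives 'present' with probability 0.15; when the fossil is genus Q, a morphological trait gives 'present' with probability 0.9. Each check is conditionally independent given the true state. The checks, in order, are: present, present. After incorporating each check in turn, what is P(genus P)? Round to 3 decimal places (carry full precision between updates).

After 'present': P(genus P) = 0.15·0.5500 / (0.15·0.5500 + 0.9·0.4500) ≈ 0.1692
After 'present': P(genus P) = 0.15·0.1692 / (0.15·0.1692 + 0.9·0.8308) ≈ 0.0328

0.033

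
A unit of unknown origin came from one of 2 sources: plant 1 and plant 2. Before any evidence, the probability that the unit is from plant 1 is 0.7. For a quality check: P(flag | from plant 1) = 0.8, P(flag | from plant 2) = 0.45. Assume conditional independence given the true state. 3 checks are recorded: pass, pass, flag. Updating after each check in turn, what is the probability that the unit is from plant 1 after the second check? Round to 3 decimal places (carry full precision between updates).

0.236

After 'pass': P(plant 1) = 0.2·0.7000 / (0.2·0.7000 + 0.55·0.3000) ≈ 0.4590
After 'pass': P(plant 1) = 0.2·0.4590 / (0.2·0.4590 + 0.55·0.5410) ≈ 0.2358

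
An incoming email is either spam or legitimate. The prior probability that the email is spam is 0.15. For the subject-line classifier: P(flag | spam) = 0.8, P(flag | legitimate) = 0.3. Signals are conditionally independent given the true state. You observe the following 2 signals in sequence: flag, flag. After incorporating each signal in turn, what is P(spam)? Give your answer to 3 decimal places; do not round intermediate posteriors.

0.557

Each posterior becomes the prior for the next update.
After 'flag': P(spam) = 0.8·0.1500 / (0.8·0.1500 + 0.3·0.8500) ≈ 0.3200
After 'flag': P(spam) = 0.8·0.3200 / (0.8·0.3200 + 0.3·0.6800) ≈ 0.5565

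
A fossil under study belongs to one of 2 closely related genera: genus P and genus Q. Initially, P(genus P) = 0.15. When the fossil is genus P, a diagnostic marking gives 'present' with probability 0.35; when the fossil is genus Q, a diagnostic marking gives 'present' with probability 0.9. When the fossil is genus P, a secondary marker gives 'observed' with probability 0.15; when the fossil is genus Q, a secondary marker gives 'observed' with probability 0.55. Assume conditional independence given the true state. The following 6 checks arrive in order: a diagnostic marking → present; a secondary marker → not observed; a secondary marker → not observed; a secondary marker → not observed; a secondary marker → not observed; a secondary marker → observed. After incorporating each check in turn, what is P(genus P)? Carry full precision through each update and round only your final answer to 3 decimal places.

After a diagnostic marking='present': P(genus P) = 0.35·0.1500 / (0.35·0.1500 + 0.9·0.8500) ≈ 0.0642
After a secondary marker='not observed': P(genus P) = 0.85·0.0642 / (0.85·0.0642 + 0.45·0.9358) ≈ 0.1148
After a secondary marker='not observed': P(genus P) = 0.85·0.1148 / (0.85·0.1148 + 0.45·0.8852) ≈ 0.1967
After a secondary marker='not observed': P(genus P) = 0.85·0.1967 / (0.85·0.1967 + 0.45·0.8033) ≈ 0.3162
After a secondary marker='not observed': P(genus P) = 0.85·0.3162 / (0.85·0.3162 + 0.45·0.6838) ≈ 0.4663
After a secondary marker='observed': P(genus P) = 0.15·0.4663 / (0.15·0.4663 + 0.55·0.5337) ≈ 0.1924

0.192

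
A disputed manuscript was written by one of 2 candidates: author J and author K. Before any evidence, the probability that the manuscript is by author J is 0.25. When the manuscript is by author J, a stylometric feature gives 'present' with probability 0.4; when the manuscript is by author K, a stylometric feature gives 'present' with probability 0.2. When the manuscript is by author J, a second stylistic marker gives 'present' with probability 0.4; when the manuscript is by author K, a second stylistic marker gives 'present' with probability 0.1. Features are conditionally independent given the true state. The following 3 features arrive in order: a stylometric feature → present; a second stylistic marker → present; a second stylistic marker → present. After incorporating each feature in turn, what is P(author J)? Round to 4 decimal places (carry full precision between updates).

Apply Bayes' rule sequentially, carrying P(author J) forward.
After a stylometric feature='present': P(author J) = 0.4·0.2500 / (0.4·0.2500 + 0.2·0.7500) ≈ 0.4000
After a second stylistic marker='present': P(author J) = 0.4·0.4000 / (0.4·0.4000 + 0.1·0.6000) ≈ 0.7273
After a second stylistic marker='present': P(author J) = 0.4·0.7273 / (0.4·0.7273 + 0.1·0.2727) ≈ 0.9143

0.9143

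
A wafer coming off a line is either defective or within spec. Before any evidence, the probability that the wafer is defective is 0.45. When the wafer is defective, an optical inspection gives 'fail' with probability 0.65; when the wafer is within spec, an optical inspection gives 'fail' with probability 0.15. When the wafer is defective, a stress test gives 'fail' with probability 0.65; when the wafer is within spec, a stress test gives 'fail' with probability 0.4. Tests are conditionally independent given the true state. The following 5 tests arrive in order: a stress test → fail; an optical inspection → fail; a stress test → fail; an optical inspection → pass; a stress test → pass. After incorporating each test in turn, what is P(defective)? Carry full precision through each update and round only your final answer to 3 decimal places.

Apply Bayes' rule sequentially, carrying P(defective) forward.
After a stress test='fail': P(defective) = 0.65·0.4500 / (0.65·0.4500 + 0.4·0.5500) ≈ 0.5707
After an optical inspection='fail': P(defective) = 0.65·0.5707 / (0.65·0.5707 + 0.15·0.4293) ≈ 0.8521
After a stress test='fail': P(defective) = 0.65·0.8521 / (0.65·0.8521 + 0.4·0.1479) ≈ 0.9035
After an optical inspection='pass': P(defective) = 0.35·0.9035 / (0.35·0.9035 + 0.85·0.0965) ≈ 0.7940
After a stress test='pass': P(defective) = 0.35·0.7940 / (0.35·0.7940 + 0.6·0.2060) ≈ 0.6922

0.692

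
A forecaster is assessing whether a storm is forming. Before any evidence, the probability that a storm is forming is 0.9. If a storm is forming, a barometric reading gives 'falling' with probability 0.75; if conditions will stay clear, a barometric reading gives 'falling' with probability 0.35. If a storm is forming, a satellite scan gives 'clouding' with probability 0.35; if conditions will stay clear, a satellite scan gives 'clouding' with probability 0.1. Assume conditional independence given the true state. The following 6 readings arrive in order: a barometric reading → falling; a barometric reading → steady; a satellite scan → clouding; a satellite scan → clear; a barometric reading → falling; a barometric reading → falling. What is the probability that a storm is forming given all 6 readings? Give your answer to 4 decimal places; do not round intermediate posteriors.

After a barometric reading='falling': P(storm) = 0.75·0.9000 / (0.75·0.9000 + 0.35·0.1000) ≈ 0.9507
After a barometric reading='steady': P(storm) = 0.25·0.9507 / (0.25·0.9507 + 0.65·0.0493) ≈ 0.8812
After a satellite scan='clouding': P(storm) = 0.35·0.8812 / (0.35·0.8812 + 0.1·0.1188) ≈ 0.9629
After a satellite scan='clear': P(storm) = 0.65·0.9629 / (0.65·0.9629 + 0.9·0.0371) ≈ 0.9494
After a barometric reading='falling': P(storm) = 0.75·0.9494 / (0.75·0.9494 + 0.35·0.0506) ≈ 0.9757
After a barometric reading='falling': P(storm) = 0.75·0.9757 / (0.75·0.9757 + 0.35·0.0243) ≈ 0.9885

0.9885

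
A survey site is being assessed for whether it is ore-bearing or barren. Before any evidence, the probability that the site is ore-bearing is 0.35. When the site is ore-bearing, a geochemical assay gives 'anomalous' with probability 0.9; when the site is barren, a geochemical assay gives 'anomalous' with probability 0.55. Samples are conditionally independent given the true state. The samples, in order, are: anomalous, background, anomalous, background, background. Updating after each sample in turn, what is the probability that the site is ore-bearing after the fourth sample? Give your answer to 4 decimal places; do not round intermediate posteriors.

After 'anomalous': P(ore) = 0.9·0.3500 / (0.9·0.3500 + 0.55·0.6500) ≈ 0.4684
After 'background': P(ore) = 0.1·0.4684 / (0.1·0.4684 + 0.45·0.5316) ≈ 0.1637
After 'anomalous': P(ore) = 0.9·0.1637 / (0.9·0.1637 + 0.55·0.8363) ≈ 0.2427
After 'background': P(ore) = 0.1·0.2427 / (0.1·0.2427 + 0.45·0.7573) ≈ 0.0665

0.0665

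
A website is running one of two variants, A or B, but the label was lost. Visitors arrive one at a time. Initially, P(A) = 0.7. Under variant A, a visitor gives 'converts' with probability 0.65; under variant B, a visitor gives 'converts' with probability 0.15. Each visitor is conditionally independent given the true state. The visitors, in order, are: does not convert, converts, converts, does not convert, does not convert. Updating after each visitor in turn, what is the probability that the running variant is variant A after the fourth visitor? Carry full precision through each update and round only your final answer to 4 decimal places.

0.8814

After 'does not convert': P(A) = 0.35·0.7000 / (0.35·0.7000 + 0.85·0.3000) ≈ 0.4900
After 'converts': P(A) = 0.65·0.4900 / (0.65·0.4900 + 0.15·0.5100) ≈ 0.8063
After 'converts': P(A) = 0.65·0.8063 / (0.65·0.8063 + 0.15·0.1937) ≈ 0.9475
After 'does not convert': P(A) = 0.35·0.9475 / (0.35·0.9475 + 0.85·0.0525) ≈ 0.8814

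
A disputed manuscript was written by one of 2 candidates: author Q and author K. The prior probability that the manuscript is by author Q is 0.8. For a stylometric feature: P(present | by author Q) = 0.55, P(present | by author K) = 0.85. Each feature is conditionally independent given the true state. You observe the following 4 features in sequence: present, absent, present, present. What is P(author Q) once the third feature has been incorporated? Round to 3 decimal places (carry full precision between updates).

0.834

After 'present': P(author Q) = 0.55·0.8000 / (0.55·0.8000 + 0.85·0.2000) ≈ 0.7213
After 'absent': P(author Q) = 0.45·0.7213 / (0.45·0.7213 + 0.15·0.2787) ≈ 0.8859
After 'present': P(author Q) = 0.55·0.8859 / (0.55·0.8859 + 0.85·0.1141) ≈ 0.8340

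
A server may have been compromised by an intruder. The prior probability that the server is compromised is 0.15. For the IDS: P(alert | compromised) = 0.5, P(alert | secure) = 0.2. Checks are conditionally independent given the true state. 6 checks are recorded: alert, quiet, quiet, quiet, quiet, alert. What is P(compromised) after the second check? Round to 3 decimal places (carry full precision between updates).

After 'alert': P(compromised) = 0.5·0.1500 / (0.5·0.1500 + 0.2·0.8500) ≈ 0.3061
After 'quiet': P(compromised) = 0.5·0.3061 / (0.5·0.3061 + 0.8·0.6939) ≈ 0.2161

0.216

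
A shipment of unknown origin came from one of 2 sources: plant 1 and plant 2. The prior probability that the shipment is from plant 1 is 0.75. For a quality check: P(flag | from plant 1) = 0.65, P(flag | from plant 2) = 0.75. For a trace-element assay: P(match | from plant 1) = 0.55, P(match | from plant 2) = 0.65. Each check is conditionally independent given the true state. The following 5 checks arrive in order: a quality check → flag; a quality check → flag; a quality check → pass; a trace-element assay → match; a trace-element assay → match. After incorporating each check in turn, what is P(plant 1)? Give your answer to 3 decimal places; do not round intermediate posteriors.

After a quality check='flag': P(plant 1) = 0.65·0.7500 / (0.65·0.7500 + 0.75·0.2500) ≈ 0.7222
After a quality check='flag': P(plant 1) = 0.65·0.7222 / (0.65·0.7222 + 0.75·0.2778) ≈ 0.6926
After a quality check='pass': P(plant 1) = 0.35·0.6926 / (0.35·0.6926 + 0.25·0.3074) ≈ 0.7593
After a trace-element assay='match': P(plant 1) = 0.55·0.7593 / (0.55·0.7593 + 0.65·0.2407) ≈ 0.7275
After a trace-element assay='match': P(plant 1) = 0.55·0.7275 / (0.55·0.7275 + 0.65·0.2725) ≈ 0.6931

0.693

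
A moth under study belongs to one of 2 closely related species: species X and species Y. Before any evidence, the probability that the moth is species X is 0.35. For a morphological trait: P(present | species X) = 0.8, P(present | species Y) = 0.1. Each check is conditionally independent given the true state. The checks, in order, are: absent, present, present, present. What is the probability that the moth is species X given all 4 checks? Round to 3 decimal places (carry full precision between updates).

0.984

Each posterior becomes the prior for the next update.
After 'absent': P(species X) = 0.2·0.3500 / (0.2·0.3500 + 0.9·0.6500) ≈ 0.1069
After 'present': P(species X) = 0.8·0.1069 / (0.8·0.1069 + 0.1·0.8931) ≈ 0.4891
After 'present': P(species X) = 0.8·0.4891 / (0.8·0.4891 + 0.1·0.5109) ≈ 0.8845
After 'present': P(species X) = 0.8·0.8845 / (0.8·0.8845 + 0.1·0.1155) ≈ 0.9839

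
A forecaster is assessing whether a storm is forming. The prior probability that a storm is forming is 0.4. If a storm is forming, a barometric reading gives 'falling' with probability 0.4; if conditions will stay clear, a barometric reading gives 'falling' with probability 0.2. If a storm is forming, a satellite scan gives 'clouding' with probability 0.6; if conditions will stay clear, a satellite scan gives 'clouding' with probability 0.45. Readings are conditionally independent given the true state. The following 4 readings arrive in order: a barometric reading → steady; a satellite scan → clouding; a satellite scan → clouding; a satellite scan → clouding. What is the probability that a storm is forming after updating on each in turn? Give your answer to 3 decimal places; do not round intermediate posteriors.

After a barometric reading='steady': P(storm) = 0.6·0.4000 / (0.6·0.4000 + 0.8·0.6000) ≈ 0.3333
After a satellite scan='clouding': P(storm) = 0.6·0.3333 / (0.6·0.3333 + 0.45·0.6667) ≈ 0.4000
After a satellite scan='clouding': P(storm) = 0.6·0.4000 / (0.6·0.4000 + 0.45·0.6000) ≈ 0.4706
After a satellite scan='clouding': P(storm) = 0.6·0.4706 / (0.6·0.4706 + 0.45·0.5294) ≈ 0.5424

0.542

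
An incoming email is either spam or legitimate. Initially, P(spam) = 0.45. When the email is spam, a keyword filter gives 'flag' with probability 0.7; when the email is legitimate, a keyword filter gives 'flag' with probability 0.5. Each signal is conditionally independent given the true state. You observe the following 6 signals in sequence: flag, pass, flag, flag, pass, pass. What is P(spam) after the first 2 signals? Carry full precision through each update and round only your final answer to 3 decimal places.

Apply Bayes' rule sequentially, carrying P(spam) forward.
After 'flag': P(spam) = 0.7·0.4500 / (0.7·0.4500 + 0.5·0.5500) ≈ 0.5339
After 'pass': P(spam) = 0.3·0.5339 / (0.3·0.5339 + 0.5·0.4661) ≈ 0.4073

0.407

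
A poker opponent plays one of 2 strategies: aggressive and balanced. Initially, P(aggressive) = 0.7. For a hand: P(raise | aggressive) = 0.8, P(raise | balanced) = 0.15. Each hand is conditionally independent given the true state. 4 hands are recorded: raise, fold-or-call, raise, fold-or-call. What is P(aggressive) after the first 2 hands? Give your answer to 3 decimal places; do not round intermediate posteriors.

After 'raise': P(aggressive) = 0.8·0.7000 / (0.8·0.7000 + 0.15·0.3000) ≈ 0.9256
After 'fold-or-call': P(aggressive) = 0.2·0.9256 / (0.2·0.9256 + 0.85·0.0744) ≈ 0.7454

0.745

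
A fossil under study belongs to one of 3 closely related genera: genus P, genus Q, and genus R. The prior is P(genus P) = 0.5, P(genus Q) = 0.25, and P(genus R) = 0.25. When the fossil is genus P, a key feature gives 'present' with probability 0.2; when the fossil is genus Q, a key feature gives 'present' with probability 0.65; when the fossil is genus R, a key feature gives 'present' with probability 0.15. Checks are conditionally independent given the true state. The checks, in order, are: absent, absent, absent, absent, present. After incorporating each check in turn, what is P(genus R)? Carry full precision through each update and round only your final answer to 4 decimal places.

Each posterior becomes the prior for the next update.
After 'absent': normaliser = 0.8·0.5000 + 0.35·0.2500 + 0.85·0.2500; P(genus P) ≈ 0.5714, P(genus Q) ≈ 0.1250, P(genus R) ≈ 0.3036
After 'absent': normaliser = 0.8·0.5714 + 0.35·0.1250 + 0.85·0.3036; P(genus P) ≈ 0.6024, P(genus Q) ≈ 0.0576, P(genus R) ≈ 0.3400
After 'absent': normaliser = 0.8·0.6024 + 0.35·0.0576 + 0.85·0.3400; P(genus P) ≈ 0.6092, P(genus Q) ≈ 0.0255, P(genus R) ≈ 0.3653
After 'absent': normaliser = 0.8·0.6092 + 0.35·0.0255 + 0.85·0.3653; P(genus P) ≈ 0.6040, P(genus Q) ≈ 0.0111, P(genus R) ≈ 0.3849
After 'present': normaliser = 0.2·0.6040 + 0.65·0.0111 + 0.15·0.3849; P(genus P) ≈ 0.6504, P(genus Q) ≈ 0.0387, P(genus R) ≈ 0.3108

0.3108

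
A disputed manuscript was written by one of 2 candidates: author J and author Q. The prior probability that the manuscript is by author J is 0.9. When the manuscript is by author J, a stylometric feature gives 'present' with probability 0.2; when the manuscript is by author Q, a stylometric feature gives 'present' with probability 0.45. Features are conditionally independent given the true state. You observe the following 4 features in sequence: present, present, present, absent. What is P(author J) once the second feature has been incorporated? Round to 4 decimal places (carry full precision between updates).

Each posterior becomes the prior for the next update.
After 'present': P(author J) = 0.2·0.9000 / (0.2·0.9000 + 0.45·0.1000) ≈ 0.8000
After 'present': P(author J) = 0.2·0.8000 / (0.2·0.8000 + 0.45·0.2000) ≈ 0.6400

0.6400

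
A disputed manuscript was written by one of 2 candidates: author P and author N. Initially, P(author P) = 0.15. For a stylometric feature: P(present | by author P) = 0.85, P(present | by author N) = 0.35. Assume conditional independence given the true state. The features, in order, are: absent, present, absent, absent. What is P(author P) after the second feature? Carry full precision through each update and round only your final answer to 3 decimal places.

After 'absent': P(author P) = 0.15·0.1500 / (0.15·0.1500 + 0.65·0.8500) ≈ 0.0391
After 'present': P(author P) = 0.85·0.0391 / (0.85·0.0391 + 0.35·0.9609) ≈ 0.0900

0.090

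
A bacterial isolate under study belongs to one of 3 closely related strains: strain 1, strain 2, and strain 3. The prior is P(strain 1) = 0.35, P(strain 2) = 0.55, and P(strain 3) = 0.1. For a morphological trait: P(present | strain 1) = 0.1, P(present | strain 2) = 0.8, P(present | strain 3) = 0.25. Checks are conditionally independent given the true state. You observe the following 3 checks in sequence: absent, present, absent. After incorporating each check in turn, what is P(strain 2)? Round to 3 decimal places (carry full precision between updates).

After 'absent': normaliser = 0.9·0.3500 + 0.2·0.5500 + 0.75·0.1000; P(strain 1) ≈ 0.6300, P(strain 2) ≈ 0.2200, P(strain 3) ≈ 0.1500
After 'present': normaliser = 0.1·0.6300 + 0.8·0.2200 + 0.25·0.1500; P(strain 1) ≈ 0.2278, P(strain 2) ≈ 0.6365, P(strain 3) ≈ 0.1356
After 'absent': normaliser = 0.9·0.2278 + 0.2·0.6365 + 0.75·0.1356; P(strain 1) ≈ 0.4724, P(strain 2) ≈ 0.2933, P(strain 3) ≈ 0.2343

0.293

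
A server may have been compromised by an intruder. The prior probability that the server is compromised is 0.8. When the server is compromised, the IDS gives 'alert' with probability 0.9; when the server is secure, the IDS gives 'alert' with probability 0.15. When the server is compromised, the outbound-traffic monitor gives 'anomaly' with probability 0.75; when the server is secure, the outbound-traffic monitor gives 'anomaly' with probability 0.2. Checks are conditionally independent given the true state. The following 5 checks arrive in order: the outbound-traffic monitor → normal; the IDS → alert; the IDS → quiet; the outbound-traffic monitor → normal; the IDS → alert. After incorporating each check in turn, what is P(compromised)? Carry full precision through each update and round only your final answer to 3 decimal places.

0.623

Apply Bayes' rule sequentially, carrying P(compromised) forward.
After the outbound-traffic monitor='normal': P(compromised) = 0.25·0.8000 / (0.25·0.8000 + 0.8·0.2000) ≈ 0.5556
After the IDS='alert': P(compromised) = 0.9·0.5556 / (0.9·0.5556 + 0.15·0.4444) ≈ 0.8824
After the IDS='quiet': P(compromised) = 0.1·0.8824 / (0.1·0.8824 + 0.85·0.1176) ≈ 0.4688
After the outbound-traffic monitor='normal': P(compromised) = 0.25·0.4688 / (0.25·0.4688 + 0.8·0.5312) ≈ 0.2161
After the IDS='alert': P(compromised) = 0.9·0.2161 / (0.9·0.2161 + 0.15·0.7839) ≈ 0.6233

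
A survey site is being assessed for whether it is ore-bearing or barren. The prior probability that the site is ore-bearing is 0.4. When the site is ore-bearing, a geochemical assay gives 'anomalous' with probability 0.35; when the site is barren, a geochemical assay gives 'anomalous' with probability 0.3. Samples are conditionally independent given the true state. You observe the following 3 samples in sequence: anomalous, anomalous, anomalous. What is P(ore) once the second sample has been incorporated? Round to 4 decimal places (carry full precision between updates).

After 'anomalous': P(ore) = 0.35·0.4000 / (0.35·0.4000 + 0.3·0.6000) ≈ 0.4375
After 'anomalous': P(ore) = 0.35·0.4375 / (0.35·0.4375 + 0.3·0.5625) ≈ 0.4757

0.4757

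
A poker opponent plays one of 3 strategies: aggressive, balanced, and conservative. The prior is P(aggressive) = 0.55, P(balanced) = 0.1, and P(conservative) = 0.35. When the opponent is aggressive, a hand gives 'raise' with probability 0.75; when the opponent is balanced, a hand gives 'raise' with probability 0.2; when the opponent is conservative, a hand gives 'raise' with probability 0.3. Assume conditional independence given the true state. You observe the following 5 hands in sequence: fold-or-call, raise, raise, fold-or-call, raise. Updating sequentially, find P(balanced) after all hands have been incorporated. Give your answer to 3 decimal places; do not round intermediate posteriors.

0.026

After 'fold-or-call': normaliser = 0.25·0.5500 + 0.8·0.1000 + 0.7·0.3500; P(aggressive) ≈ 0.2973, P(balanced) ≈ 0.1730, P(conservative) ≈ 0.5297
After 'raise': normaliser = 0.75·0.2973 + 0.2·0.1730 + 0.3·0.5297; P(aggressive) ≈ 0.5354, P(balanced) ≈ 0.0831, P(conservative) ≈ 0.3816
After 'raise': normaliser = 0.75·0.5354 + 0.2·0.0831 + 0.3·0.3816; P(aggressive) ≈ 0.7539, P(balanced) ≈ 0.0312, P(conservative) ≈ 0.2149
After 'fold-or-call': normaliser = 0.25·0.7539 + 0.8·0.0312 + 0.7·0.2149; P(aggressive) ≈ 0.5180, P(balanced) ≈ 0.0686, P(conservative) ≈ 0.4135
After 'raise': normaliser = 0.75·0.5180 + 0.2·0.0686 + 0.3·0.4135; P(aggressive) ≈ 0.7382, P(balanced) ≈ 0.0261, P(conservative) ≈ 0.2357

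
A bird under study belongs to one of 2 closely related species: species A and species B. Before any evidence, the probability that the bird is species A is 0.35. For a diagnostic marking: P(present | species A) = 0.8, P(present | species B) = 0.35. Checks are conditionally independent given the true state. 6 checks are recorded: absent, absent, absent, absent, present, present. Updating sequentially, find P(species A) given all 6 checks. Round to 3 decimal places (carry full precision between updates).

0.025

Each posterior becomes the prior for the next update.
After 'absent': P(species A) = 0.2·0.3500 / (0.2·0.3500 + 0.65·0.6500) ≈ 0.1421
After 'absent': P(species A) = 0.2·0.1421 / (0.2·0.1421 + 0.65·0.8579) ≈ 0.0485
After 'absent': P(species A) = 0.2·0.0485 / (0.2·0.0485 + 0.65·0.9515) ≈ 0.0154
After 'absent': P(species A) = 0.2·0.0154 / (0.2·0.0154 + 0.65·0.9846) ≈ 0.0048
After 'present': P(species A) = 0.8·0.0048 / (0.8·0.0048 + 0.35·0.9952) ≈ 0.0109
After 'present': P(species A) = 0.8·0.0109 / (0.8·0.0109 + 0.35·0.9891) ≈ 0.0246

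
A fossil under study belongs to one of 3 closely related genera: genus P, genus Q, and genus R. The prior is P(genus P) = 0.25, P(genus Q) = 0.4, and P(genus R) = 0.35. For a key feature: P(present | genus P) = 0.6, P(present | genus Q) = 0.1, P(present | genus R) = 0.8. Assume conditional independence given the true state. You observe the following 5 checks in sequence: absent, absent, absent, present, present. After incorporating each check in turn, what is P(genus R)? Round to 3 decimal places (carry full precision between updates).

0.171

After 'absent': normaliser = 0.4·0.2500 + 0.9·0.4000 + 0.2·0.3500; P(genus P) ≈ 0.1887, P(genus Q) ≈ 0.6792, P(genus R) ≈ 0.1321
After 'absent': normaliser = 0.4·0.1887 + 0.9·0.6792 + 0.2·0.1321; P(genus P) ≈ 0.1058, P(genus Q) ≈ 0.8571, P(genus R) ≈ 0.0370
After 'absent': normaliser = 0.4·0.1058 + 0.9·0.8571 + 0.2·0.0370; P(genus P) ≈ 0.0515, P(genus Q) ≈ 0.9394, P(genus R) ≈ 0.0090
After 'present': normaliser = 0.6·0.0515 + 0.1·0.9394 + 0.8·0.0090; P(genus P) ≈ 0.2341, P(genus Q) ≈ 0.7112, P(genus R) ≈ 0.0546
After 'present': normaliser = 0.6·0.2341 + 0.1·0.7112 + 0.8·0.0546; P(genus P) ≈ 0.5502, P(genus Q) ≈ 0.2786, P(genus R) ≈ 0.1712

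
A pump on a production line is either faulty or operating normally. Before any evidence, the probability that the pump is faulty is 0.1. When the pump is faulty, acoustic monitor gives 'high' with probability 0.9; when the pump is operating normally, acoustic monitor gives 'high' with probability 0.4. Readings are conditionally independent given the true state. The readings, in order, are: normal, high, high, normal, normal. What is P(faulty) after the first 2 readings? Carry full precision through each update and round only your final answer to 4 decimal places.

0.0400

After 'normal': P(faulty) = 0.1·0.1000 / (0.1·0.1000 + 0.6·0.9000) ≈ 0.0182
After 'high': P(faulty) = 0.9·0.0182 / (0.9·0.0182 + 0.4·0.9818) ≈ 0.0400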